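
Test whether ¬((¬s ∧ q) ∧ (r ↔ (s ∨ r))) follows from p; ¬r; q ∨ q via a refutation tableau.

Initial set: {p; ¬r; (q ∨ q); ¬¬((¬s ∧ q) ∧ (r ↔ (s ∨ r)))}.
¬¬((¬s ∧ q) ∧ (r ↔ (s ∨ r))): α-rule — add (¬s ∧ q), (r ↔ (s ∨ r)).
(¬s ∧ q): α-rule — add ¬s, q.
(q ∨ q): β-rule — branch into q  //  q.
  branch 1 (add q):
    (r ↔ (s ∨ r)): β-rule — branch into r, (s ∨ r)  //  ¬r, ¬(s ∨ r).
      branch 1.1 (add r, (s ∨ r)):
        × closes — contains both r and ¬r.
      branch 1.2 (add ¬r, ¬(s ∨ r)):
        ¬(s ∨ r): α-rule — add ¬s, ¬r.
        ○ open, literals {p=true, q=true, r=false, s=false}.
  branch 2 (add q):
    (r ↔ (s ∨ r)): β-rule — branch into r, (s ∨ r)  //  ¬r, ¬(s ∨ r).
      branch 2.1 (add r, (s ∨ r)):
        × closes — contains both r and ¬r.
      branch 2.2 (add ¬r, ¬(s ∨ r)):
        ¬(s ∨ r): α-rule — add ¬s, ¬r.
        ○ open, literals {p=true, q=true, r=false, s=false}.
2 branches closed, 2 open.
An open branch gives a countermodel: p=true, q=true, r=false, s=false (unmentioned atoms arbitrary); the premises hold there but the conclusion fails.

No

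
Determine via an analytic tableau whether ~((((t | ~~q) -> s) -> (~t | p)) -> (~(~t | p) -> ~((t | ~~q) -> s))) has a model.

Unsatisfiable

Initial set: {T ~((((t | ~~q) -> s) -> (~t | p)) -> (~(~t | p) -> ~((t | ~~q) -> s)))}.
T ~((((t | ~~q) -> s) -> (~t | p)) -> (~(~t | p) -> ~((t | ~~q) -> s))): α-rule — add T (((t | ~~q) -> s) -> (~t | p)), F (~(~t | p) -> ~((t | ~~q) -> s)).
F (~(~t | p) -> ~((t | ~~q) -> s)): α-rule — add T ~(~t | p), F ~((t | ~~q) -> s).
T ~(~t | p): α-rule — add F ~t, F p.
T (((t | ~~q) -> s) -> (~t | p)): β-rule — branch into F ((t | ~~q) -> s)  //  T (~t | p).
  branch 1 (add F ((t | ~~q) -> s)):
    F ((t | ~~q) -> s): α-rule — add T (t | ~~q), F s.
    F ~((t | ~~q) -> s): β-rule — branch into F (t | ~~q)  //  T s.
      branch 1.1 (add F (t | ~~q)):
        F (t | ~~q): α-rule — add F t, F ~~q.
        × closes — contains both t and ~t.
      branch 1.2 (add T s):
        × closes — contains both s and ~s.
  branch 2 (add T (~t | p)):
    F ~((t | ~~q) -> s): β-rule — branch into F (t | ~~q)  //  T s.
      branch 2.1 (add F (t | ~~q)):
        F (t | ~~q): α-rule — add F t, F ~~q.
        × closes — contains both t and ~t.
      branch 2.2 (add T s):
        T (~t | p): β-rule — branch into T ~t  //  T p.
          branch 2.2.1 (add T ~t):
            × closes — contains both t and ~t.
          branch 2.2.2 (add T p):
            × closes — contains both p and ~p.
All 5 branches close.
Every branch closed; the formula is unsatisfiable.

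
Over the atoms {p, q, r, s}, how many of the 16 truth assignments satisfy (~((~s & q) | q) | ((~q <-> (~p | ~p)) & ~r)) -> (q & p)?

8

Initial set: {((~((~s & q) | q) | ((~q <-> (~p | ~p)) & ~r)) -> (q & p))}.
((~((~s & q) | q) | ((~q <-> (~p | ~p)) & ~r)) -> (q & p)): β-rule — branch into ~(~((~s & q) | q) | ((~q <-> (~p | ~p)) & ~r))  //  (q & p).
  branch 1 (add ~(~((~s & q) | q) | ((~q <-> (~p | ~p)) & ~r))):
    ~(~((~s & q) | q) | ((~q <-> (~p | ~p)) & ~r)): α-rule — add ~~((~s & q) | q), ~((~q <-> (~p | ~p)) & ~r).
    ~~((~s & q) | q): β-rule — branch into (~s & q)  //  q.
      branch 1.1 (add (~s & q)):
        (~s & q): α-rule — add ~s, q.
        ~((~q <-> (~p | ~p)) & ~r): β-rule — branch into ~(~q <-> (~p | ~p))  //  ~~r.
          branch 1.1.1 (add ~(~q <-> (~p | ~p))):
            ~(~q <-> (~p | ~p)): β-rule — branch into ~q, ~(~p | ~p)  //  ~~q, (~p | ~p).
              branch 1.1.1.1 (add ~q, ~(~p | ~p)):
                × closes — contains both q and ~q.
              branch 1.1.1.2 (add ~~q, (~p | ~p)):
                (~p | ~p): β-rule — branch into ~p  //  ~p.
                  branch 1.1.1.2.1 (add ~p):
                    ○ open, literals {p=false, q=true, s=false}.
                  branch 1.1.1.2.2 (add ~p):
                    ○ open, literals {p=false, q=true, s=false}.
          branch 1.1.2 (add ~~r):
            ○ open, literals {q=true, r=true, s=false}.
      branch 1.2 (add q):
        ~((~q <-> (~p | ~p)) & ~r): β-rule — branch into ~(~q <-> (~p | ~p))  //  ~~r.
          branch 1.2.1 (add ~(~q <-> (~p | ~p))):
            ~(~q <-> (~p | ~p)): β-rule — branch into ~q, ~(~p | ~p)  //  ~~q, (~p | ~p).
              branch 1.2.1.1 (add ~q, ~(~p | ~p)):
                × closes — contains both q and ~q.
              branch 1.2.1.2 (add ~~q, (~p | ~p)):
                (~p | ~p): β-rule — branch into ~p  //  ~p.
                  branch 1.2.1.2.1 (add ~p):
                    ○ open, literals {p=false, q=true}.
                  branch 1.2.1.2.2 (add ~p):
                    ○ open, literals {p=false, q=true}.
          branch 1.2.2 (add ~~r):
            ○ open, literals {q=true, r=true}.
  branch 2 (add (q & p)):
    (q & p): α-rule — add q, p.
    ○ open, literals {p=true, q=true}.
2 branches closed, 7 open.
Each open branch fixes some atoms; the unmentioned ones are free. Counting distinct full assignments: branch {p=false, q=true, s=false} (r) contributes 2 new; branch {p=false, q=true, s=false} (r) contributes 0 new; branch {q=true, r=true, s=false} (p) contributes 1 new; branch {p=false, q=true} (r, s) contributes 2 new; branch {p=false, q=true} (r, s) contributes 0 new; branch {q=true, r=true} (p, s) contributes 1 new; branch {p=true, q=true} (r, s) contributes 2 new. Total: 8.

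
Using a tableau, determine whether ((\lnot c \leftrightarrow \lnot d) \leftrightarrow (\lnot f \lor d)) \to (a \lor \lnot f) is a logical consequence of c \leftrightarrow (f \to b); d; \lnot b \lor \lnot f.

Initial set: {(c \leftrightarrow (f \to b)); d; (\lnot b \lor \lnot f); \lnot (((\lnot c \leftrightarrow \lnot d) \leftrightarrow (\lnot f \lor d)) \to (a \lor \lnot f))}.
\lnot (((\lnot c \leftrightarrow \lnot d) \leftrightarrow (\lnot f \lor d)) \to (a \lor \lnot f)): α-rule — add ((\lnot c \leftrightarrow \lnot d) \leftrightarrow (\lnot f \lor d)), \lnot (a \lor \lnot f).
\lnot (a \lor \lnot f): α-rule — add \lnot a, \lnot \lnot f.
(c \leftrightarrow (f \to b)): β-rule — branch into c, (f \to b)  //  \lnot c, \lnot (f \to b).
  branch 1 (add c, (f \to b)):
    (\lnot b \lor \lnot f): β-rule — branch into \lnot b  //  \lnot f.
      branch 1.1 (add \lnot b):
        ((\lnot c \leftrightarrow \lnot d) \leftrightarrow (\lnot f \lor d)): β-rule — branch into (\lnot c \leftrightarrow \lnot d), (\lnot f \lor d)  //  \lnot (\lnot c \leftrightarrow \lnot d), \lnot (\lnot f \lor d).
          branch 1.1.1 (add (\lnot c \leftrightarrow \lnot d), (\lnot f \lor d)):
            (f \to b): β-rule — branch into \lnot f  //  b.
              branch 1.1.1.1 (add \lnot f):
                × closes — contains both f and \lnot f.
              branch 1.1.1.2 (add b):
                × closes — contains both b and \lnot b.
          branch 1.1.2 (add \lnot (\lnot c \leftrightarrow \lnot d), \lnot (\lnot f \lor d)):
            \lnot (\lnot f \lor d): α-rule — add \lnot \lnot f, \lnot d.
            × closes — contains both d and \lnot d.
      branch 1.2 (add \lnot f):
        × closes — contains both f and \lnot f.
  branch 2 (add \lnot c, \lnot (f \to b)):
    \lnot (f \to b): α-rule — add f, \lnot b.
    (\lnot b \lor \lnot f): β-rule — branch into \lnot b  //  \lnot f.
      branch 2.1 (add \lnot b):
        ((\lnot c \leftrightarrow \lnot d) \leftrightarrow (\lnot f \lor d)): β-rule — branch into (\lnot c \leftrightarrow \lnot d), (\lnot f \lor d)  //  \lnot (\lnot c \leftrightarrow \lnot d), \lnot (\lnot f \lor d).
          branch 2.1.1 (add (\lnot c \leftrightarrow \lnot d), (\lnot f \lor d)):
            (\lnot c \leftrightarrow \lnot d): β-rule — branch into \lnot c, \lnot d  //  \lnot \lnot c, \lnot \lnot d.
              branch 2.1.1.1 (add \lnot c, \lnot d):
                × closes — contains both d and \lnot d.
              branch 2.1.1.2 (add \lnot \lnot c, \lnot \lnot d):
                × closes — contains both c and \lnot c.
          branch 2.1.2 (add \lnot (\lnot c \leftrightarrow \lnot d), \lnot (\lnot f \lor d)):
            \lnot (\lnot f \lor d): α-rule — add \lnot \lnot f, \lnot d.
            × closes — contains both d and \lnot d.
      branch 2.2 (add \lnot f):
        × closes — contains both f and \lnot f.
All 8 branches close.
Every branch closed, so the premises entail the conclusion.

Yes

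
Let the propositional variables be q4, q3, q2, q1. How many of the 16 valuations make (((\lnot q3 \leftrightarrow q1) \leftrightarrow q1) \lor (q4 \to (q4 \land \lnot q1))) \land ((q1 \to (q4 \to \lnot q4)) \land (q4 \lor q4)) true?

Initial set: {((((\lnot q3 \leftrightarrow q1) \leftrightarrow q1) \lor (q4 \to (q4 \land \lnot q1))) \land ((q1 \to (q4 \to \lnot q4)) \land (q4 \lor q4)))}.
((((\lnot q3 \leftrightarrow q1) \leftrightarrow q1) \lor (q4 \to (q4 \land \lnot q1))) \land ((q1 \to (q4 \to \lnot q4)) \land (q4 \lor q4))): α-rule — add (((\lnot q3 \leftrightarrow q1) \leftrightarrow q1) \lor (q4 \to (q4 \land \lnot q1))), ((q1 \to (q4 \to \lnot q4)) \land (q4 \lor q4)).
((q1 \to (q4 \to \lnot q4)) \land (q4 \lor q4)): α-rule — add (q1 \to (q4 \to \lnot q4)), (q4 \lor q4).
(((\lnot q3 \leftrightarrow q1) \leftrightarrow q1) \lor (q4 \to (q4 \land \lnot q1))): β-rule — branch into ((\lnot q3 \leftrightarrow q1) \leftrightarrow q1)  //  (q4 \to (q4 \land \lnot q1)).
  branch 1 (add ((\lnot q3 \leftrightarrow q1) \leftrightarrow q1)):
    (q1 \to (q4 \to \lnot q4)): β-rule — branch into \lnot q1  //  (q4 \to \lnot q4).
      branch 1.1 (add \lnot q1):
        (q4 \lor q4): β-rule — branch into q4  //  q4.
          branch 1.1.1 (add q4):
            ((\lnot q3 \leftrightarrow q1) \leftrightarrow q1): β-rule — branch into (\lnot q3 \leftrightarrow q1), q1  //  \lnot (\lnot q3 \leftrightarrow q1), \lnot q1.
              branch 1.1.1.1 (add (\lnot q3 \leftrightarrow q1), q1):
                × closes — contains both q1 and \lnot q1.
              branch 1.1.1.2 (add \lnot (\lnot q3 \leftrightarrow q1), \lnot q1):
                \lnot (\lnot q3 \leftrightarrow q1): β-rule — branch into \lnot q3, \lnot q1  //  \lnot \lnot q3, q1.
                  branch 1.1.1.2.1 (add \lnot q3, \lnot q1):
                    ○ open, literals {q1=F, q3=F, q4=T}.
                  branch 1.1.1.2.2 (add \lnot \lnot q3, q1):
                    × closes — contains both q1 and \lnot q1.
          branch 1.1.2 (add q4):
            ((\lnot q3 \leftrightarrow q1) \leftrightarrow q1): β-rule — branch into (\lnot q3 \leftrightarrow q1), q1  //  \lnot (\lnot q3 \leftrightarrow q1), \lnot q1.
              branch 1.1.2.1 (add (\lnot q3 \leftrightarrow q1), q1):
                × closes — contains both q1 and \lnot q1.
              branch 1.1.2.2 (add \lnot (\lnot q3 \leftrightarrow q1), \lnot q1):
                \lnot (\lnot q3 \leftrightarrow q1): β-rule — branch into \lnot q3, \lnot q1  //  \lnot \lnot q3, q1.
                  branch 1.1.2.2.1 (add \lnot q3, \lnot q1):
                    ○ open, literals {q1=F, q3=F, q4=T}.
                  branch 1.1.2.2.2 (add \lnot \lnot q3, q1):
                    × closes — contains both q1 and \lnot q1.
      branch 1.2 (add (q4 \to \lnot q4)):
        (q4 \lor q4): β-rule — branch into q4  //  q4.
          branch 1.2.1 (add q4):
            ((\lnot q3 \leftrightarrow q1) \leftrightarrow q1): β-rule — branch into (\lnot q3 \leftrightarrow q1), q1  //  \lnot (\lnot q3 \leftrightarrow q1), \lnot q1.
              branch 1.2.1.1 (add (\lnot q3 \leftrightarrow q1), q1):
                (q4 \to \lnot q4): β-rule — branch into \lnot q4  //  \lnot q4.
                  branch 1.2.1.1.1 (add \lnot q4):
                    × closes — contains both q4 and \lnot q4.
                  branch 1.2.1.1.2 (add \lnot q4):
                    × closes — contains both q4 and \lnot q4.
              branch 1.2.1.2 (add \lnot (\lnot q3 \leftrightarrow q1), \lnot q1):
                (q4 \to \lnot q4): β-rule — branch into \lnot q4  //  \lnot q4.
                  branch 1.2.1.2.1 (add \lnot q4):
                    × closes — contains both q4 and \lnot q4.
                  branch 1.2.1.2.2 (add \lnot q4):
                    × closes — contains both q4 and \lnot q4.
          branch 1.2.2 (add q4):
            ((\lnot q3 \leftrightarrow q1) \leftrightarrow q1): β-rule — branch into (\lnot q3 \leftrightarrow q1), q1  //  \lnot (\lnot q3 \leftrightarrow q1), \lnot q1.
              branch 1.2.2.1 (add (\lnot q3 \leftrightarrow q1), q1):
                (q4 \to \lnot q4): β-rule — branch into \lnot q4  //  \lnot q4.
                  branch 1.2.2.1.1 (add \lnot q4):
                    × closes — contains both q4 and \lnot q4.
                  branch 1.2.2.1.2 (add \lnot q4):
                    × closes — contains both q4 and \lnot q4.
              branch 1.2.2.2 (add \lnot (\lnot q3 \leftrightarrow q1), \lnot q1):
                (q4 \to \lnot q4): β-rule — branch into \lnot q4  //  \lnot q4.
                  branch 1.2.2.2.1 (add \lnot q4):
                    × closes — contains both q4 and \lnot q4.
                  branch 1.2.2.2.2 (add \lnot q4):
                    × closes — contains both q4 and \lnot q4.
  branch 2 (add (q4 \to (q4 \land \lnot q1))):
    (q1 \to (q4 \to \lnot q4)): β-rule — branch into \lnot q1  //  (q4 \to \lnot q4).
      branch 2.1 (add \lnot q1):
        (q4 \lor q4): β-rule — branch into q4  //  q4.
          branch 2.1.1 (add q4):
            (q4 \to (q4 \land \lnot q1)): β-rule — branch into \lnot q4  //  (q4 \land \lnot q1).
              branch 2.1.1.1 (add \lnot q4):
                × closes — contains both q4 and \lnot q4.
              branch 2.1.1.2 (add (q4 \land \lnot q1)):
                (q4 \land \lnot q1): α-rule — add q4, \lnot q1.
                ○ open, literals {q1=F, q4=T}.
          branch 2.1.2 (add q4):
            (q4 \to (q4 \land \lnot q1)): β-rule — branch into \lnot q4  //  (q4 \land \lnot q1).
              branch 2.1.2.1 (add \lnot q4):
                × closes — contains both q4 and \lnot q4.
              branch 2.1.2.2 (add (q4 \land \lnot q1)):
                (q4 \land \lnot q1): α-rule — add q4, \lnot q1.
                ○ open, literals {q1=F, q4=T}.
      branch 2.2 (add (q4 \to \lnot q4)):
        (q4 \lor q4): β-rule — branch into q4  //  q4.
          branch 2.2.1 (add q4):
            (q4 \to (q4 \land \lnot q1)): β-rule — branch into \lnot q4  //  (q4 \land \lnot q1).
              branch 2.2.1.1 (add \lnot q4):
                × closes — contains both q4 and \lnot q4.
              branch 2.2.1.2 (add (q4 \land \lnot q1)):
                (q4 \land \lnot q1): α-rule — add q4, \lnot q1.
                (q4 \to \lnot q4): β-rule — branch into \lnot q4  //  \lnot q4.
                  branch 2.2.1.2.1 (add \lnot q4):
                    × closes — contains both q4 and \lnot q4.
                  branch 2.2.1.2.2 (add \lnot q4):
                    × closes — contains both q4 and \lnot q4.
          branch 2.2.2 (add q4):
            (q4 \to (q4 \land \lnot q1)): β-rule — branch into \lnot q4  //  (q4 \land \lnot q1).
              branch 2.2.2.1 (add \lnot q4):
                × closes — contains both q4 and \lnot q4.
              branch 2.2.2.2 (add (q4 \land \lnot q1)):
                (q4 \land \lnot q1): α-rule — add q4, \lnot q1.
                (q4 \to \lnot q4): β-rule — branch into \lnot q4  //  \lnot q4.
                  branch 2.2.2.2.1 (add \lnot q4):
                    × closes — contains both q4 and \lnot q4.
                  branch 2.2.2.2.2 (add \lnot q4):
                    × closes — contains both q4 and \lnot q4.
20 branches closed, 4 open.
Each open branch fixes some atoms; the unmentioned ones are free. Counting distinct full assignments: branch {q1=F, q3=F, q4=T} (q2) contributes 2 new; branch {q1=F, q3=F, q4=T} (q2) contributes 0 new; branch {q1=F, q4=T} (q3, q2) contributes 2 new; branch {q1=F, q4=T} (q3, q2) contributes 0 new. Total: 4.

4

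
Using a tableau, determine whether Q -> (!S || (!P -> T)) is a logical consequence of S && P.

Initial set: {(S && P); !(Q -> (!S || (!P -> T)))}.
(S && P): α-rule — add S, P.
!(Q -> (!S || (!P -> T))): α-rule — add Q, !(!S || (!P -> T)).
!(!S || (!P -> T)): α-rule — add !!S, !(!P -> T).
!(!P -> T): α-rule — add !P, !T.
× closes — contains both P and !P.
All 1 branch closes.
Every branch closed, so the premises entail the conclusion.

Yes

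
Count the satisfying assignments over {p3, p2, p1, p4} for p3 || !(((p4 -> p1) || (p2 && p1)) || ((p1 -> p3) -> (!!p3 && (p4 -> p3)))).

10

Initial set: {(p3 || !(((p4 -> p1) || (p2 && p1)) || ((p1 -> p3) -> (!!p3 && (p4 -> p3)))))}.
(p3 || !(((p4 -> p1) || (p2 && p1)) || ((p1 -> p3) -> (!!p3 && (p4 -> p3))))): β-rule — branch into p3  //  !(((p4 -> p1) || (p2 && p1)) || ((p1 -> p3) -> (!!p3 && (p4 -> p3)))).
  branch 1 (add p3):
    ○ open, literals {p3=T}.
  branch 2 (add !(((p4 -> p1) || (p2 && p1)) || ((p1 -> p3) -> (!!p3 && (p4 -> p3))))):
    !(((p4 -> p1) || (p2 && p1)) || ((p1 -> p3) -> (!!p3 && (p4 -> p3)))): α-rule — add !((p4 -> p1) || (p2 && p1)), !((p1 -> p3) -> (!!p3 && (p4 -> p3))).
    !((p4 -> p1) || (p2 && p1)): α-rule — add !(p4 -> p1), !(p2 && p1).
    !((p1 -> p3) -> (!!p3 && (p4 -> p3))): α-rule — add (p1 -> p3), !(!!p3 && (p4 -> p3)).
    !(p4 -> p1): α-rule — add p4, !p1.
    !(p2 && p1): β-rule — branch into !p2  //  !p1.
      branch 2.1 (add !p2):
        (p1 -> p3): β-rule — branch into !p1  //  p3.
          branch 2.1.1 (add !p1):
            !(!!p3 && (p4 -> p3)): β-rule — branch into !!!p3  //  !(p4 -> p3).
              branch 2.1.1.1 (add !!!p3):
                !!!p3: drop double negation, giving !p3.
                ○ open, literals {p1=F, p2=F, p3=F, p4=T}.
              branch 2.1.1.2 (add !(p4 -> p3)):
                !(p4 -> p3): α-rule — add p4, !p3.
                ○ open, literals {p1=F, p2=F, p3=F, p4=T}.
          branch 2.1.2 (add p3):
            !(!!p3 && (p4 -> p3)): β-rule — branch into !!!p3  //  !(p4 -> p3).
              branch 2.1.2.1 (add !!!p3):
                !!!p3: drop double negation, giving !p3.
                × closes — contains both p3 and !p3.
              branch 2.1.2.2 (add !(p4 -> p3)):
                !(p4 -> p3): α-rule — add p4, !p3.
                × closes — contains both p3 and !p3.
      branch 2.2 (add !p1):
        (p1 -> p3): β-rule — branch into !p1  //  p3.
          branch 2.2.1 (add !p1):
            !(!!p3 && (p4 -> p3)): β-rule — branch into !!!p3  //  !(p4 -> p3).
              branch 2.2.1.1 (add !!!p3):
                !!!p3: drop double negation, giving !p3.
                ○ open, literals {p1=F, p3=F, p4=T}.
              branch 2.2.1.2 (add !(p4 -> p3)):
                !(p4 -> p3): α-rule — add p4, !p3.
                ○ open, literals {p1=F, p3=F, p4=T}.
          branch 2.2.2 (add p3):
            !(!!p3 && (p4 -> p3)): β-rule — branch into !!!p3  //  !(p4 -> p3).
              branch 2.2.2.1 (add !!!p3):
                !!!p3: drop double negation, giving !p3.
                × closes — contains both p3 and !p3.
              branch 2.2.2.2 (add !(p4 -> p3)):
                !(p4 -> p3): α-rule — add p4, !p3.
                × closes — contains both p3 and !p3.
4 branches closed, 5 open.
Each open branch fixes some atoms; the unmentioned ones are free. Counting distinct full assignments: branch {p3=T} (p2, p1, p4) contributes 8 new; branch {p1=F, p2=F, p3=F, p4=T} (none free) contributes 1 new; branch {p1=F, p2=F, p3=F, p4=T} (none free) contributes 0 new; branch {p1=F, p3=F, p4=T} (p2) contributes 1 new; branch {p1=F, p3=F, p4=T} (p2) contributes 0 new. Total: 10.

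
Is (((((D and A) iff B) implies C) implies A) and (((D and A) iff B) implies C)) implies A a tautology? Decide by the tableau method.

Valid

Assume the negation and expand:
Initial set: {F ((((((D and A) iff B) implies C) implies A) and (((D and A) iff B) implies C)) implies A)}.
F ((((((D and A) iff B) implies C) implies A) and (((D and A) iff B) implies C)) implies A): α-rule — add T (((((D and A) iff B) implies C) implies A) and (((D and A) iff B) implies C)), F A.
T (((((D and A) iff B) implies C) implies A) and (((D and A) iff B) implies C)): α-rule — add T ((((D and A) iff B) implies C) implies A), T (((D and A) iff B) implies C).
T ((((D and A) iff B) implies C) implies A): β-rule — branch into F (((D and A) iff B) implies C)  //  T A.
  branch 1 (add F (((D and A) iff B) implies C)):
    F (((D and A) iff B) implies C): α-rule — add T ((D and A) iff B), F C.
    T (((D and A) iff B) implies C): β-rule — branch into F ((D and A) iff B)  //  T C.
      branch 1.1 (add F ((D and A) iff B)):
        T ((D and A) iff B): β-rule — branch into T (D and A), T B  //  F (D and A), F B.
          branch 1.1.1 (add T (D and A), T B):
            T (D and A): α-rule — add T D, T A.
            × closes — contains both A and not A.
          branch 1.1.2 (add F (D and A), F B):
            F ((D and A) iff B): β-rule — branch into T (D and A), F B  //  F (D and A), T B.
              branch 1.1.2.1 (add T (D and A), F B):
                T (D and A): α-rule — add T D, T A.
                × closes — contains both A and not A.
              branch 1.1.2.2 (add F (D and A), T B):
                × closes — contains both B and not B.
      branch 1.2 (add T C):
        × closes — contains both C and not C.
  branch 2 (add T A):
    × closes — contains both A and not A.
All 5 branches close.
Every branch closed, so the negation is unsatisfiable and the formula is valid.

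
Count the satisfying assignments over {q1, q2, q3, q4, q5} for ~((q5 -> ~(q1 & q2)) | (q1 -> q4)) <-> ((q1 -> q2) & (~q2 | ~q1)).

Initial set: {T (~((q5 -> ~(q1 & q2)) | (q1 -> q4)) <-> ((q1 -> q2) & (~q2 | ~q1)))}.
T (~((q5 -> ~(q1 & q2)) | (q1 -> q4)) <-> ((q1 -> q2) & (~q2 | ~q1))): β-rule — branch into T ~((q5 -> ~(q1 & q2)) | (q1 -> q4)), T ((q1 -> q2) & (~q2 | ~q1))  //  F ~((q5 -> ~(q1 & q2)) | (q1 -> q4)), F ((q1 -> q2) & (~q2 | ~q1)).
  branch 1 (add T ~((q5 -> ~(q1 & q2)) | (q1 -> q4)), T ((q1 -> q2) & (~q2 | ~q1))):
    T ~((q5 -> ~(q1 & q2)) | (q1 -> q4)): α-rule — add F (q5 -> ~(q1 & q2)), F (q1 -> q4).
    T ((q1 -> q2) & (~q2 | ~q1)): α-rule — add T (q1 -> q2), T (~q2 | ~q1).
    F (q5 -> ~(q1 & q2)): α-rule — add T q5, F ~(q1 & q2).
    F (q1 -> q4): α-rule — add T q1, F q4.
    F ~(q1 & q2): α-rule — add T q1, T q2.
    T (q1 -> q2): β-rule — branch into F q1  //  T q2.
      branch 1.1 (add F q1):
        × closes — contains both q1 and ~q1.
      branch 1.2 (add T q2):
        T (~q2 | ~q1): β-rule — branch into T ~q2  //  T ~q1.
          branch 1.2.1 (add T ~q2):
            × closes — contains both q2 and ~q2.
          branch 1.2.2 (add T ~q1):
            × closes — contains both q1 and ~q1.
  branch 2 (add F ~((q5 -> ~(q1 & q2)) | (q1 -> q4)), F ((q1 -> q2) & (~q2 | ~q1))):
    F ~((q5 -> ~(q1 & q2)) | (q1 -> q4)): β-rule — branch into T (q5 -> ~(q1 & q2))  //  T (q1 -> q4).
      branch 2.1 (add T (q5 -> ~(q1 & q2))):
        F ((q1 -> q2) & (~q2 | ~q1)): β-rule — branch into F (q1 -> q2)  //  F (~q2 | ~q1).
          branch 2.1.1 (add F (q1 -> q2)):
            F (q1 -> q2): α-rule — add T q1, F q2.
            T (q5 -> ~(q1 & q2)): β-rule — branch into F q5  //  T ~(q1 & q2).
              branch 2.1.1.1 (add F q5):
                ○ open, literals {q1=T, q2=F, q5=F}.
              branch 2.1.1.2 (add T ~(q1 & q2)):
                T ~(q1 & q2): β-rule — branch into F q1  //  F q2.
                  branch 2.1.1.2.1 (add F q1):
                    × closes — contains both q1 and ~q1.
                  branch 2.1.1.2.2 (add F q2):
                    ○ open, literals {q1=T, q2=F}.
          branch 2.1.2 (add F (~q2 | ~q1)):
            F (~q2 | ~q1): α-rule — add F ~q2, F ~q1.
            T (q5 -> ~(q1 & q2)): β-rule — branch into F q5  //  T ~(q1 & q2).
              branch 2.1.2.1 (add F q5):
                ○ open, literals {q1=T, q2=T, q5=F}.
              branch 2.1.2.2 (add T ~(q1 & q2)):
                T ~(q1 & q2): β-rule — branch into F q1  //  F q2.
                  branch 2.1.2.2.1 (add F q1):
                    × closes — contains both q1 and ~q1.
                  branch 2.1.2.2.2 (add F q2):
                    × closes — contains both q2 and ~q2.
      branch 2.2 (add T (q1 -> q4)):
        F ((q1 -> q2) & (~q2 | ~q1)): β-rule — branch into F (q1 -> q2)  //  F (~q2 | ~q1).
          branch 2.2.1 (add F (q1 -> q2)):
            F (q1 -> q2): α-rule — add T q1, F q2.
            T (q1 -> q4): β-rule — branch into F q1  //  T q4.
              branch 2.2.1.1 (add F q1):
                × closes — contains both q1 and ~q1.
              branch 2.2.1.2 (add T q4):
                ○ open, literals {q1=T, q2=F, q4=T}.
          branch 2.2.2 (add F (~q2 | ~q1)):
            F (~q2 | ~q1): α-rule — add F ~q2, F ~q1.
            T (q1 -> q4): β-rule — branch into F q1  //  T q4.
              branch 2.2.2.1 (add F q1):
                × closes — contains both q1 and ~q1.
              branch 2.2.2.2 (add T q4):
                ○ open, literals {q1=T, q2=T, q4=T}.
8 branches closed, 5 open.
Each open branch fixes some atoms; the unmentioned ones are free. Counting distinct full assignments: branch {q1=T, q2=F, q5=F} (q3, q4) contributes 4 new; branch {q1=T, q2=F} (q3, q4, q5) contributes 4 new; branch {q1=T, q2=T, q5=F} (q3, q4) contributes 4 new; branch {q1=T, q2=F, q4=T} (q3, q5) contributes 0 new; branch {q1=T, q2=T, q4=T} (q3, q5) contributes 2 new. Total: 14.

14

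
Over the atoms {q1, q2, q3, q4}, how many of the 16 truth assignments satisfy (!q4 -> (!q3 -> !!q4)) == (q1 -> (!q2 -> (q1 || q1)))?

Initial set: {T ((!q4 -> (!q3 -> !!q4)) == (q1 -> (!q2 -> (q1 || q1))))}.
T ((!q4 -> (!q3 -> !!q4)) == (q1 -> (!q2 -> (q1 || q1)))): β-rule — branch into T (!q4 -> (!q3 -> !!q4)), T (q1 -> (!q2 -> (q1 || q1)))  //  F (!q4 -> (!q3 -> !!q4)), F (q1 -> (!q2 -> (q1 || q1))).
  branch 1 (add T (!q4 -> (!q3 -> !!q4)), T (q1 -> (!q2 -> (q1 || q1)))):
    T (!q4 -> (!q3 -> !!q4)): β-rule — branch into F !q4  //  T (!q3 -> !!q4).
      branch 1.1 (add F !q4):
        T (q1 -> (!q2 -> (q1 || q1))): β-rule — branch into F q1  //  T (!q2 -> (q1 || q1)).
          branch 1.1.1 (add F q1):
            ○ open, literals {q1=F, q4=T}.
          branch 1.1.2 (add T (!q2 -> (q1 || q1))):
            T (!q2 -> (q1 || q1)): β-rule — branch into F !q2  //  T (q1 || q1).
              branch 1.1.2.1 (add F !q2):
                ○ open, literals {q2=T, q4=T}.
              branch 1.1.2.2 (add T (q1 || q1)):
                T (q1 || q1): β-rule — branch into T q1  //  T q1.
                  branch 1.1.2.2.1 (add T q1):
                    ○ open, literals {q1=T, q4=T}.
                  branch 1.1.2.2.2 (add T q1):
                    ○ open, literals {q1=T, q4=T}.
      branch 1.2 (add T (!q3 -> !!q4)):
        T (q1 -> (!q2 -> (q1 || q1))): β-rule — branch into F q1  //  T (!q2 -> (q1 || q1)).
          branch 1.2.1 (add F q1):
            T (!q3 -> !!q4): β-rule — branch into F !q3  //  T !!q4.
              branch 1.2.1.1 (add F !q3):
                ○ open, literals {q1=F, q3=T}.
              branch 1.2.1.2 (add T !!q4):
                T !!q4: drop double negation, giving T q4.
                ○ open, literals {q1=F, q4=T}.
          branch 1.2.2 (add T (!q2 -> (q1 || q1))):
            T (!q3 -> !!q4): β-rule — branch into F !q3  //  T !!q4.
              branch 1.2.2.1 (add F !q3):
                T (!q2 -> (q1 || q1)): β-rule — branch into F !q2  //  T (q1 || q1).
                  branch 1.2.2.1.1 (add F !q2):
                    ○ open, literals {q2=T, q3=T}.
                  branch 1.2.2.1.2 (add T (q1 || q1)):
                    T (q1 || q1): β-rule — branch into T q1  //  T q1.
                      branch 1.2.2.1.2.1 (add T q1):
                        ○ open, literals {q1=T, q3=T}.
                      branch 1.2.2.1.2.2 (add T q1):
                        ○ open, literals {q1=T, q3=T}.
              branch 1.2.2.2 (add T !!q4):
                T !!q4: drop double negation, giving T q4.
                T (!q2 -> (q1 || q1)): β-rule — branch into F !q2  //  T (q1 || q1).
                  branch 1.2.2.2.1 (add F !q2):
                    ○ open, literals {q2=T, q4=T}.
                  branch 1.2.2.2.2 (add T (q1 || q1)):
                    T (q1 || q1): β-rule — branch into T q1  //  T q1.
                      branch 1.2.2.2.2.1 (add T q1):
                        ○ open, literals {q1=T, q4=T}.
                      branch 1.2.2.2.2.2 (add T q1):
                        ○ open, literals {q1=T, q4=T}.
  branch 2 (add F (!q4 -> (!q3 -> !!q4)), F (q1 -> (!q2 -> (q1 || q1)))):
    F (!q4 -> (!q3 -> !!q4)): α-rule — add T !q4, F (!q3 -> !!q4).
    F (q1 -> (!q2 -> (q1 || q1))): α-rule — add T q1, F (!q2 -> (q1 || q1)).
    F (!q3 -> !!q4): α-rule — add T !q3, F !!q4.
    F (!q2 -> (q1 || q1)): α-rule — add T !q2, F (q1 || q1).
    F !!q4: drop double negation, giving F q4.
    F (q1 || q1): α-rule — add F q1, F q1.
    × closes — contains both q1 and !q1.
1 branch closed, 12 open.
Each open branch fixes some atoms; the unmentioned ones are free. Counting distinct full assignments: branch {q1=F, q4=T} (q2, q3) contributes 4 new; branch {q2=T, q4=T} (q1, q3) contributes 2 new; branch {q1=T, q4=T} (q2, q3) contributes 2 new; branch {q1=T, q4=T} (q2, q3) contributes 0 new; branch {q1=F, q3=T} (q2, q4) contributes 2 new; branch {q1=F, q4=T} (q2, q3) contributes 0 new; branch {q2=T, q3=T} (q1, q4) contributes 1 new; branch {q1=T, q3=T} (q2, q4) contributes 1 new; branch {q1=T, q3=T} (q2, q4) contributes 0 new; branch {q2=T, q4=T} (q1, q3) contributes 0 new; branch {q1=T, q4=T} (q2, q3) contributes 0 new; branch {q1=T, q4=T} (q2, q3) contributes 0 new. Total: 12.

12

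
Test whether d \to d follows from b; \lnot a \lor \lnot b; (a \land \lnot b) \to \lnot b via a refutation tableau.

Yes

Initial set: {b; (\lnot a \lor \lnot b); ((a \land \lnot b) \to \lnot b); \lnot (d \to d)}.
\lnot (d \to d): α-rule — add d, \lnot d.
× closes — contains both d and \lnot d.
All 1 branch closes.
Every branch closed, so the premises entail the conclusion.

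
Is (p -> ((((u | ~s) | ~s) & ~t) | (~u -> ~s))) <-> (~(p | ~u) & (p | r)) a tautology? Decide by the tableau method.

Not valid

Assume the negation and expand:
Initial set: {F ((p -> ((((u | ~s) | ~s) & ~t) | (~u -> ~s))) <-> (~(p | ~u) & (p | r)))}.
F ((p -> ((((u | ~s) | ~s) & ~t) | (~u -> ~s))) <-> (~(p | ~u) & (p | r))): β-rule — branch into T (p -> ((((u | ~s) | ~s) & ~t) | (~u -> ~s))), F (~(p | ~u) & (p | r))  //  F (p -> ((((u | ~s) | ~s) & ~t) | (~u -> ~s))), T (~(p | ~u) & (p | r)).
  branch 1 (add T (p -> ((((u | ~s) | ~s) & ~t) | (~u -> ~s))), F (~(p | ~u) & (p | r))):
    T (p -> ((((u | ~s) | ~s) & ~t) | (~u -> ~s))): β-rule — branch into F p  //  T ((((u | ~s) | ~s) & ~t) | (~u -> ~s)).
      branch 1.1 (add F p):
        F (~(p | ~u) & (p | r)): β-rule — branch into F ~(p | ~u)  //  F (p | r).
          branch 1.1.1 (add F ~(p | ~u)):
            F ~(p | ~u): β-rule — branch into T p  //  T ~u.
              branch 1.1.1.1 (add T p):
                × closes — contains both p and ~p.
              branch 1.1.1.2 (add T ~u):
                ○ open, literals {p=0, u=0}.
          branch 1.1.2 (add F (p | r)):
            F (p | r): α-rule — add F p, F r.
            ○ open, literals {p=0, r=0}.
      branch 1.2 (add T ((((u | ~s) | ~s) & ~t) | (~u -> ~s))):
        F (~(p | ~u) & (p | r)): β-rule — branch into F ~(p | ~u)  //  F (p | r).
          branch 1.2.1 (add F ~(p | ~u)):
            T ((((u | ~s) | ~s) & ~t) | (~u -> ~s)): β-rule — branch into T (((u | ~s) | ~s) & ~t)  //  T (~u -> ~s).
              branch 1.2.1.1 (add T (((u | ~s) | ~s) & ~t)):
                T (((u | ~s) | ~s) & ~t): α-rule — add T ((u | ~s) | ~s), T ~t.
                F ~(p | ~u): β-rule — branch into T p  //  T ~u.
                  branch 1.2.1.1.1 (add T p):
                    T ((u | ~s) | ~s): β-rule — branch into T (u | ~s)  //  T ~s.
                      branch 1.2.1.1.1.1 (add T (u | ~s)):
                        T (u | ~s): β-rule — branch into T u  //  T ~s.
                          branch 1.2.1.1.1.1.1 (add T u):
                            ○ open, literals {p=1, t=0, u=1}.
                          branch 1.2.1.1.1.1.2 (add T ~s):
                            ○ open, literals {p=1, s=0, t=0}.
                      branch 1.2.1.1.1.2 (add T ~s):
                        ○ open, literals {p=1, s=0, t=0}.
                  branch 1.2.1.1.2 (add T ~u):
                    T ((u | ~s) | ~s): β-rule — branch into T (u | ~s)  //  T ~s.
                      branch 1.2.1.1.2.1 (add T (u | ~s)):
                        T (u | ~s): β-rule — branch into T u  //  T ~s.
                          branch 1.2.1.1.2.1.1 (add T u):
                            × closes — contains both u and ~u.
                          branch 1.2.1.1.2.1.2 (add T ~s):
                            ○ open, literals {s=0, t=0, u=0}.
                      branch 1.2.1.1.2.2 (add T ~s):
                        ○ open, literals {s=0, t=0, u=0}.
              branch 1.2.1.2 (add T (~u -> ~s)):
                F ~(p | ~u): β-rule — branch into T p  //  T ~u.
                  branch 1.2.1.2.1 (add T p):
                    T (~u -> ~s): β-rule — branch into F ~u  //  T ~s.
                      branch 1.2.1.2.1.1 (add F ~u):
                        ○ open, literals {p=1, u=1}.
                      branch 1.2.1.2.1.2 (add T ~s):
                        ○ open, literals {p=1, s=0}.
                  branch 1.2.1.2.2 (add T ~u):
                    T (~u -> ~s): β-rule — branch into F ~u  //  T ~s.
                      branch 1.2.1.2.2.1 (add F ~u):
                        × closes — contains both u and ~u.
                      branch 1.2.1.2.2.2 (add T ~s):
                        ○ open, literals {s=0, u=0}.
          branch 1.2.2 (add F (p | r)):
            F (p | r): α-rule — add F p, F r.
            T ((((u | ~s) | ~s) & ~t) | (~u -> ~s)): β-rule — branch into T (((u | ~s) | ~s) & ~t)  //  T (~u -> ~s).
              branch 1.2.2.1 (add T (((u | ~s) | ~s) & ~t)):
                T (((u | ~s) | ~s) & ~t): α-rule — add T ((u | ~s) | ~s), T ~t.
                T ((u | ~s) | ~s): β-rule — branch into T (u | ~s)  //  T ~s.
                  branch 1.2.2.1.1 (add T (u | ~s)):
                    T (u | ~s): β-rule — branch into T u  //  T ~s.
                      branch 1.2.2.1.1.1 (add T u):
                        ○ open, literals {p=0, r=0, t=0, u=1}.
                      branch 1.2.2.1.1.2 (add T ~s):
                        ○ open, literals {p=0, r=0, s=0, t=0}.
                  branch 1.2.2.1.2 (add T ~s):
                    ○ open, literals {p=0, r=0, s=0, t=0}.
              branch 1.2.2.2 (add T (~u -> ~s)):
                T (~u -> ~s): β-rule — branch into F ~u  //  T ~s.
                  branch 1.2.2.2.1 (add F ~u):
                    ○ open, literals {p=0, r=0, u=1}.
                  branch 1.2.2.2.2 (add T ~s):
                    ○ open, literals {p=0, r=0, s=0}.
  branch 2 (add F (p -> ((((u | ~s) | ~s) & ~t) | (~u -> ~s))), T (~(p | ~u) & (p | r))):
    F (p -> ((((u | ~s) | ~s) & ~t) | (~u -> ~s))): α-rule — add T p, F ((((u | ~s) | ~s) & ~t) | (~u -> ~s)).
    T (~(p | ~u) & (p | r)): α-rule — add T ~(p | ~u), T (p | r).
    F ((((u | ~s) | ~s) & ~t) | (~u -> ~s)): α-rule — add F (((u | ~s) | ~s) & ~t), F (~u -> ~s).
    T ~(p | ~u): α-rule — add F p, F ~u.
    × closes — contains both p and ~p.
4 branches closed, 15 open.
An open branch gives a countermodel: p=0, u=0 (unmentioned atoms arbitrary); under it the original formula is false.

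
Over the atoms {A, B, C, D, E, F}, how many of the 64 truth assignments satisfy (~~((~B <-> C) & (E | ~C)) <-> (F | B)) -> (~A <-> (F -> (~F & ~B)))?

Initial set: {((~~((~B <-> C) & (E | ~C)) <-> (F | B)) -> (~A <-> (F -> (~F & ~B))))}.
((~~((~B <-> C) & (E | ~C)) <-> (F | B)) -> (~A <-> (F -> (~F & ~B)))): β-rule — branch into ~(~~((~B <-> C) & (E | ~C)) <-> (F | B))  //  (~A <-> (F -> (~F & ~B))).
  branch 1 (add ~(~~((~B <-> C) & (E | ~C)) <-> (F | B))):
    ~(~~((~B <-> C) & (E | ~C)) <-> (F | B)): β-rule — branch into ~~((~B <-> C) & (E | ~C)), ~(F | B)  //  ~~~((~B <-> C) & (E | ~C)), (F | B).
      branch 1.1 (add ~~((~B <-> C) & (E | ~C)), ~(F | B)):
        ~~((~B <-> C) & (E | ~C)): drop double negation, giving ((~B <-> C) & (E | ~C)).
        ~(F | B): α-rule — add ~F, ~B.
        ((~B <-> C) & (E | ~C)): α-rule — add (~B <-> C), (E | ~C).
        (~B <-> C): β-rule — branch into ~B, C  //  ~~B, ~C.
          branch 1.1.1 (add ~B, C):
            (E | ~C): β-rule — branch into E  //  ~C.
              branch 1.1.1.1 (add E):
                ○ open, literals {B=0, C=1, E=1, F=0}.
              branch 1.1.1.2 (add ~C):
                × closes — contains both C and ~C.
          branch 1.1.2 (add ~~B, ~C):
            × closes — contains both B and ~B.
      branch 1.2 (add ~~~((~B <-> C) & (E | ~C)), (F | B)):
        ~~~((~B <-> C) & (E | ~C)): drop double negation, giving ~((~B <-> C) & (E | ~C)).
        (F | B): β-rule — branch into F  //  B.
          branch 1.2.1 (add F):
            ~((~B <-> C) & (E | ~C)): β-rule — branch into ~(~B <-> C)  //  ~(E | ~C).
              branch 1.2.1.1 (add ~(~B <-> C)):
                ~(~B <-> C): β-rule — branch into ~B, ~C  //  ~~B, C.
                  branch 1.2.1.1.1 (add ~B, ~C):
                    ○ open, literals {B=0, C=0, F=1}.
                  branch 1.2.1.1.2 (add ~~B, C):
                    ○ open, literals {B=1, C=1, F=1}.
              branch 1.2.1.2 (add ~(E | ~C)):
                ~(E | ~C): α-rule — add ~E, ~~C.
                ○ open, literals {C=1, E=0, F=1}.
          branch 1.2.2 (add B):
            ~((~B <-> C) & (E | ~C)): β-rule — branch into ~(~B <-> C)  //  ~(E | ~C).
              branch 1.2.2.1 (add ~(~B <-> C)):
                ~(~B <-> C): β-rule — branch into ~B, ~C  //  ~~B, C.
                  branch 1.2.2.1.1 (add ~B, ~C):
                    × closes — contains both B and ~B.
                  branch 1.2.2.1.2 (add ~~B, C):
                    ○ open, literals {B=1, C=1}.
              branch 1.2.2.2 (add ~(E | ~C)):
                ~(E | ~C): α-rule — add ~E, ~~C.
                ○ open, literals {B=1, C=1, E=0}.
  branch 2 (add (~A <-> (F -> (~F & ~B)))):
    (~A <-> (F -> (~F & ~B))): β-rule — branch into ~A, (F -> (~F & ~B))  //  ~~A, ~(F -> (~F & ~B)).
      branch 2.1 (add ~A, (F -> (~F & ~B))):
        (F -> (~F & ~B)): β-rule — branch into ~F  //  (~F & ~B).
          branch 2.1.1 (add ~F):
            ○ open, literals {A=0, F=0}.
          branch 2.1.2 (add (~F & ~B)):
            (~F & ~B): α-rule — add ~F, ~B.
            ○ open, literals {A=0, B=0, F=0}.
      branch 2.2 (add ~~A, ~(F -> (~F & ~B))):
        ~(F -> (~F & ~B)): α-rule — add F, ~(~F & ~B).
        ~(~F & ~B): β-rule — branch into ~~F  //  ~~B.
          branch 2.2.1 (add ~~F):
            ○ open, literals {A=1, F=1}.
          branch 2.2.2 (add ~~B):
            ○ open, literals {A=1, B=1, F=1}.
3 branches closed, 10 open.
Each open branch fixes some atoms; the unmentioned ones are free. Counting distinct full assignments: branch {B=0, C=1, E=1, F=0} (A, D) contributes 4 new; branch {B=0, C=0, F=1} (A, D, E) contributes 8 new; branch {B=1, C=1, F=1} (A, D, E) contributes 8 new; branch {C=1, E=0, F=1} (A, B, D) contributes 4 new; branch {B=1, C=1} (A, D, E, F) contributes 8 new; branch {B=1, C=1, E=0} (A, D, F) contributes 0 new; branch {A=0, F=0} (B, C, D, E) contributes 10 new; branch {A=0, B=0, F=0} (C, D, E) contributes 0 new; branch {A=1, F=1} (B, C, D, E) contributes 6 new; branch {A=1, B=1, F=1} (C, D, E) contributes 0 new. Total: 48.

48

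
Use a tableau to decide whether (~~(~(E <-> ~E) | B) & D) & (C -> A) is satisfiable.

Initial set: {((~~(~(E <-> ~E) | B) & D) & (C -> A))}.
((~~(~(E <-> ~E) | B) & D) & (C -> A)): α-rule — add (~~(~(E <-> ~E) | B) & D), (C -> A).
(~~(~(E <-> ~E) | B) & D): α-rule — add ~~(~(E <-> ~E) | B), D.
~~(~(E <-> ~E) | B): drop double negation, giving (~(E <-> ~E) | B).
(C -> A): β-rule — branch into ~C  //  A.
  branch 1 (add ~C):
    (~(E <-> ~E) | B): β-rule — branch into ~(E <-> ~E)  //  B.
      branch 1.1 (add ~(E <-> ~E)):
        ~(E <-> ~E): β-rule — branch into E, ~~E  //  ~E, ~E.
          branch 1.1.1 (add E, ~~E):
            ○ open, literals {C=F, D=T, E=T}.
          branch 1.1.2 (add ~E, ~E):
            ○ open, literals {C=F, D=T, E=F}.
      branch 1.2 (add B):
        ○ open, literals {B=T, C=F, D=T}.
  branch 2 (add A):
    (~(E <-> ~E) | B): β-rule — branch into ~(E <-> ~E)  //  B.
      branch 2.1 (add ~(E <-> ~E)):
        ~(E <-> ~E): β-rule — branch into E, ~~E  //  ~E, ~E.
          branch 2.1.1 (add E, ~~E):
            ○ open, literals {A=T, D=T, E=T}.
          branch 2.1.2 (add ~E, ~E):
            ○ open, literals {A=T, D=T, E=F}.
      branch 2.2 (add B):
        ○ open, literals {A=T, B=T, D=T}.
0 branches closed, 6 open.
An open branch gives a satisfying assignment: C=F, D=T, E=T.

Satisfiable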